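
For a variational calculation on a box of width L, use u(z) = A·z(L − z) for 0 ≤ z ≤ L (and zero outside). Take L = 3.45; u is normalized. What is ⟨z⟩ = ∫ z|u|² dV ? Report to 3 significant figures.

By definition ⟨z⟩ = ∫ z |u(z)|² dz.
Expanding the polynomial and integrating term by term, the ratio of the moment integral to the normalization integral gives ⟨z⟩ = L/2.
Putting L = 3.45 gives 1.725.

⟨z⟩ ≈ 1.73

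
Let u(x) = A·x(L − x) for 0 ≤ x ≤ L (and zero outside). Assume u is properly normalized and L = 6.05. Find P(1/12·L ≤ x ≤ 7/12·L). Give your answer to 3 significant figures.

P ≈ 0.648

|u|² is the probability density, so P = ∫_{1/12·L}^{7/12·L} |u|² dx.
The normalization integral ∫|u|²dx over the whole domain equals L^5/30·A², and A² cancels in the ratio.
Substituting t = x/L, A² and the length scale cancel in the ratio: P = ∫_{1/12}^{7/12} t^2·(1 - t)^2 dt / ∫_{0}^{1} t^2·(1 - t)^2 dt.
Using ∫ t^2·(1 - t)^2 dt = t^3·(6·t^2 - 15·t + 10)/30, the numerator is ≈ 0.021610 and the denominator is 1/30.
The result is P = 4481/6912.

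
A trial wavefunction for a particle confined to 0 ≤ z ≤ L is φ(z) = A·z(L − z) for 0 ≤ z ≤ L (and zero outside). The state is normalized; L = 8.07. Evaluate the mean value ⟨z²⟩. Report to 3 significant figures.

⟨z^2⟩ ≈ 18.6

By definition ⟨z²⟩ = ∫ z^2 |φ(z)|² dz.
Expanding the polynomial and integrating term by term, since the A² factors cancel between numerator and denominator, ⟨z²⟩ = 2·L^2/7.
With L = 8.07, ⟨z^2⟩ = 18.61.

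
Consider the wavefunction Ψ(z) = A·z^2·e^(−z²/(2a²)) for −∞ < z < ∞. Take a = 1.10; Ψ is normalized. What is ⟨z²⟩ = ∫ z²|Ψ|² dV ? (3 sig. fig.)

⟨z^2⟩ ≈ 3.03

The expectation value is the |Ψ|²-weighted average of z^2: ∫ z^2|Ψ|² dz.
Since the A² factors cancel between numerator and denominator, ⟨z²⟩ = 5·a^2/2.
Putting a = 1.10 gives 3.025.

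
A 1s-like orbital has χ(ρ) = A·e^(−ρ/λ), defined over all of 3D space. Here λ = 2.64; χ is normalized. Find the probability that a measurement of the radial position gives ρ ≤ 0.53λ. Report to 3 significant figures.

P ≈ 0.0917

Integrate the radial probability density 4πρ²|χ|² over ρ ≤ 0.53λ.
The full normalization integral is A²·[π·λ^3] = 1, fixing A².
Let u = ρ/λ; then A², 4π and the length scale all cancel, so P = ∫_{0}^{0.53} u^2·e^(-2·u) du ÷ ∫_{0}^{∞} u^2·e^(-2·u) du.
Using ∫ u^2·e^(-2·u) du = -(2·u^2 + 2·u + 1)·e^(-2·u)/4, the numerator is ≈ 0.022916 and the denominator is 1/4.
The region integral divided by the full integral gives P = 0.09166.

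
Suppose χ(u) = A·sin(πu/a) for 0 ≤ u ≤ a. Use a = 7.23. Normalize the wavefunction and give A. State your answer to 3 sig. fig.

Normalization requires ∫|χ|² du = 1, integrated from 0 to a.
∫|χ|² du = A²·(a/2).
So A² = (a/2)^(−1).
Plugging in a = 7.23 yields A = 0.5260.

A ≈ 0.526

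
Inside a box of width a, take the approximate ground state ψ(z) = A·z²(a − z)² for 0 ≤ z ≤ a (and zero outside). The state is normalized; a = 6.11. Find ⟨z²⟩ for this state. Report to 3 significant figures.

By definition ⟨z²⟩ = ∫ z^2 |ψ(z)|² dz.
Expanding the polynomial and integrating term by term, the ratio of the moment integral to the normalization integral gives ⟨z²⟩ = 3·a^2/11.
Putting a = 6.11 gives 10.18.

⟨z^2⟩ ≈ 10.2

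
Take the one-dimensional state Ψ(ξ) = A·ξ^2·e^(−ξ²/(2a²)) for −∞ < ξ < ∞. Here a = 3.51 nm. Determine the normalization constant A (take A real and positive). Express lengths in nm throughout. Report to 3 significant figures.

The normalization condition is ∫|Ψ|² dξ = 1 from −∞ to ∞.
∫|Ψ|² dξ = A²·(3·√(π)·a^5/4).
Setting this equal to 1 gives A² = 1/(3·√(π)·a^5/4).
Plugging in a = 3.51 yields A = 0.03758.

A ≈ 0.0376 nm^(-5/2)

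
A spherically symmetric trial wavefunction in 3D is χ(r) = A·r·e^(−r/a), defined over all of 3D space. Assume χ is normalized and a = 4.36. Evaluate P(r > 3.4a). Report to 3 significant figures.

With dV = 4πr²dr, the probability is ∫|χ|² dV over r > 3.4a.
The full normalization integral is A²·[3·π·a^5] = 1, fixing A².
Substituting u = r/a, A², 4π and the length scale all cancel in the ratio: P = ∫_{3.4}^{∞} u^4·e^(-2·u) du / ∫_{0}^{∞} u^4·e^(-2·u) du.
Using ∫ u^4·e^(-2·u) du = -(u^4/2 + u^3 + 3·u^2/2 + 3·u/2 + 3/4)·e^(-2·u), the numerator is ≈ 0.14402 and the denominator is 3/4.
The region integral divided by the full integral gives P = 0.1920.

P ≈ 0.192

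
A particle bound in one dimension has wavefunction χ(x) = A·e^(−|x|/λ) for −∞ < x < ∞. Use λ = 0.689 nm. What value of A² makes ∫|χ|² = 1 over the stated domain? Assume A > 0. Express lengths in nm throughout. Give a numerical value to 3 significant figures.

The normalization condition is ∫|χ|² dx = 1 from −∞ to ∞.
The integral (without the A² prefactor) comes out to λ.
Setting this equal to 1 gives A² = 1/(λ).
With λ = 0.689: A² = 1.451 and A = 1.205.

A^2 ≈ 1.45 nm^(-1)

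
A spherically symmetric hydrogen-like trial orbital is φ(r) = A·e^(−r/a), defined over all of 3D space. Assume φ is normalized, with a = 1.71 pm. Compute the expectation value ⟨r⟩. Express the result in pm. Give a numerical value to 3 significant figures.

By definition ⟨r⟩ = ∫ r |φ(r)|² 4πr² dr.
Since the A² factors cancel between numerator and denominator, ⟨r⟩ = 3·a/2.
Putting a = 1.71 gives 2.565.

⟨r⟩ ≈ 2.57 pm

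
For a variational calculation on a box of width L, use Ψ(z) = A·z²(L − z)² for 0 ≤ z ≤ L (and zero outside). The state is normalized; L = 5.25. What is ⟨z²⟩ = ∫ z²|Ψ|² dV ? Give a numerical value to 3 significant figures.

The expectation value is the |Ψ|²-weighted average of z^2: ∫ z^2|Ψ|² dz.
Expanding the polynomial and integrating term by term, since the A² factors cancel between numerator and denominator, ⟨z²⟩ = 3·L^2/11.
With L = 5.25, ⟨z^2⟩ = 7.517.

⟨z^2⟩ ≈ 7.52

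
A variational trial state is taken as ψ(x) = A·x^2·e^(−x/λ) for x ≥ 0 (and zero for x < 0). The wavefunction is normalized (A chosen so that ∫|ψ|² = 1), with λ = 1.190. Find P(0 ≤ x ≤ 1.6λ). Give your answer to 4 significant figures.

P = ∫_{0}^{1.6λ} |ψ(x)|² dx.
Since A² = 1/(3·λ^5/4), this is the region integral divided by the full normalization integral.
Substituting u = x/λ, A² and the length scale cancel in the ratio: P = ∫_{0}^{1.6} u^4·e^(-2·u) du / ∫_{0}^{∞} u^4·e^(-2·u) du.
An antiderivative of u^4·e^(-2·u) is -(u^4/2 + u^3 + 3·u^2/2 + 3·u/2 + 3/4)·e^(-2·u); evaluating from 0 to 1.6 gives ≈ 0.164541, while the full integral is 3/4.
The result is P = 0.21939.

P ≈ 0.2194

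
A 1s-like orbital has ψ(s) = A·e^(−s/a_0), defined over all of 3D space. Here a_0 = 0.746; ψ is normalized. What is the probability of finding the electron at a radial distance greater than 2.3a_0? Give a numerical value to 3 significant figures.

P ≈ 0.163

Integrate the radial probability density 4πs²|ψ|² over s > 2.3a_0.
The full normalization integral is A²·[π·a_0^3] = 1, fixing A².
Let u = s/a_0; then A², 4π and the length scale all cancel, so P = ∫_{2.3}^{∞} u^2·e^(-2·u) du ÷ ∫_{0}^{∞} u^2·e^(-2·u) du.
Using ∫ u^2·e^(-2·u) du = -(2·u^2 + 2·u + 1)·e^(-2·u)/4, the numerator is 809·e^(-23/5)/200 and the denominator is 1/4.
The region integral divided by the full integral gives P = 0.1626.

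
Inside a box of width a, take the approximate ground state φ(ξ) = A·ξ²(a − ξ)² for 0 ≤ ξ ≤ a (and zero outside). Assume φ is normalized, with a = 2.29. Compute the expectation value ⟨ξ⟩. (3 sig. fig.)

⟨ξ⟩ ≈ 1.15

The expectation value is the |φ|²-weighted average of ξ: ∫ ξ|φ|² dξ.
Since the A² factors cancel between numerator and denominator, ⟨ξ⟩ = a/2.
Putting a = 2.29 gives 1.145.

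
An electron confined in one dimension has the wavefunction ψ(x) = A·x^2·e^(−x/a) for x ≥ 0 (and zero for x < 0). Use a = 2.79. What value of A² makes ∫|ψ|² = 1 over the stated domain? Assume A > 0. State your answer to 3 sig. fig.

A^2 ≈ 0.00789

Require ∫ |ψ|² dx = 1 over the whole domain.
Carrying out the integral gives A² · 3·a^5/4.
Setting this equal to 1 gives A² = 1/(3·a^5/4).
Plugging in a = 2.79 yields A = 0.08881.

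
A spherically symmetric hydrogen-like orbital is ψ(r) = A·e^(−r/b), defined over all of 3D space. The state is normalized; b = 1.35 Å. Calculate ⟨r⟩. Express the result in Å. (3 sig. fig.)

⟨r⟩ ≈ 2.03 Å

The expectation value is the |ψ|²-weighted average of r: ∫ r|ψ|² 4πr² dr.
The ratio of the moment integral to the normalization integral gives ⟨r⟩ = 3·b/2.
With b = 1.35, ⟨r⟩ = 2.025.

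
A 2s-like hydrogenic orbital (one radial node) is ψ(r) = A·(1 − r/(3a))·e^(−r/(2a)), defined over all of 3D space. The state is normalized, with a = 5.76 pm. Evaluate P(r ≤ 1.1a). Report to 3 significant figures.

With dV = 4πr²dr, the probability is ∫|ψ|² dV over r ≤ 1.1a.
Normalization gives A² = 1/(8·π·a^3/3).
Substituting u = r/a, A², 4π and the length scale all cancel in the ratio: P = ∫_{0}^{1.1} u^2·(1 - u/3)^2·e^(-u) du / ∫_{0}^{∞} u^2·(1 - u/3)^2·e^(-u) du.
An antiderivative of u^2·(1 - u/3)^2·e^(-u) is (-u^4 + 2·u^3 - 3·u^2 - 6·u - 6)·e^(-u)/9; evaluating from 0 to 1.1 gives ≈ 0.11069, while the full integral is 2/3.
Taking the ratio yields P = 0.1660.

P ≈ 0.166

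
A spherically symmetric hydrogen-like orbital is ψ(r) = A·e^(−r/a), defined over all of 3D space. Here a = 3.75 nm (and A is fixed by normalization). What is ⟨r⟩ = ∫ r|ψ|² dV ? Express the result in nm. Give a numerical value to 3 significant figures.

⟨r⟩ = ∫ r |ψ|² 4πr² dr over the full domain.
The ratio of the moment integral to the normalization integral gives ⟨r⟩ = 3·a/2.
Putting a = 3.75 gives 5.625.

⟨r⟩ ≈ 5.63 nm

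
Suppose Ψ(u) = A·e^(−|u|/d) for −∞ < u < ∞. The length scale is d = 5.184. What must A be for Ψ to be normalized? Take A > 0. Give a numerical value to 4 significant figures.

A ≈ 0.4392

We need A² ∫|f|² du = 1, taking the integral from −∞ to ∞.
Carrying out the integral gives A² · d.
Hence A² = 1/[d].
Substituting d = 5.184 gives A² = 0.19290, so A = 0.43921.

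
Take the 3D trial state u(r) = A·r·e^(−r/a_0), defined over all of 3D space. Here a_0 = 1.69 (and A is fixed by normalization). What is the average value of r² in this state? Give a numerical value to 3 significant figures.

⟨r^2⟩ ≈ 21.4

⟨r²⟩ = ∫ r^2 |u|² 4πr² dr over the full domain.
Using ∫₀^∞ rⁿ e^(−αr) dr = n!/αⁿ⁺¹, since the A² factors cancel between numerator and denominator, ⟨r²⟩ = 15·a_0^2/2.
With a_0 = 1.69, ⟨r^2⟩ = 21.42.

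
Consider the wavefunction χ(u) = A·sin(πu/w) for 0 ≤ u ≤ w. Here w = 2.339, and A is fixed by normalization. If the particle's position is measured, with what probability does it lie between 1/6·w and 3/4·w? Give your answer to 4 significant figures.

P = ∫_{1/6·w}^{3/4·w} |χ(u)|² du.
The normalization integral ∫|χ|²du over the whole domain equals w/2·A², and A² cancels in the ratio.
Let t = u/w; then A² and the length scale cancel, so P = ∫_{1/6}^{3/4} sin(π·t)^2 dt ÷ ∫_{0}^{1} sin(π·t)^2 dt.
An antiderivative of sin(π·t)^2 is t/2 - sin(2·π·t)/(4·π); evaluating from 1/6 to 3/4 gives √(3)/(8·π) + 1/(4·π) + 7/24, while the full integral is 1/2.
Evaluating gives P = (3·√(3) + 6 + 7·π)/(12·π).

P ≈ 0.8803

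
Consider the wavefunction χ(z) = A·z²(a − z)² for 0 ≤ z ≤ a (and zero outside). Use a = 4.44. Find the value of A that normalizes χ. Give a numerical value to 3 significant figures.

The normalization condition is ∫|χ|² dz = 1 from 0 to a.
With χ = A·z²(a − z)², the integral evaluates to A²·[a^9/630].
Setting this equal to 1 gives A² = 1/(a^9/630).
Substituting a = 4.44 gives A² = 0.0009395, so A = 0.03065.

A ≈ 0.0307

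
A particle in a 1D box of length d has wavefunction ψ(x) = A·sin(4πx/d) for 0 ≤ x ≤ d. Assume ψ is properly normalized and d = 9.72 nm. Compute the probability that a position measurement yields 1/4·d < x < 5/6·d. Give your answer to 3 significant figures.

P ≈ 0.549

|ψ|² is the probability density, so P = ∫_{1/4·d}^{5/6·d} |ψ|² dx.
The normalization integral ∫|ψ|²dx over the whole domain equals d/2·A², and A² cancels in the ratio.
Let u = x/d; then A² and the length scale cancel, so P = ∫_{1/4}^{5/6} sin(4·π·u)^2 du ÷ ∫_{0}^{1} sin(4·π·u)^2 du.
With ∫ sin(4·π·u)^2 du = u/2 - sin(4·π·u)·cos(4·π·u)/(8·π) + C, the region integral is -√(3)/(32·π) + 7/24 and the full one is 1/2.
The result is P = -√(3)/(16·π) + 7/12.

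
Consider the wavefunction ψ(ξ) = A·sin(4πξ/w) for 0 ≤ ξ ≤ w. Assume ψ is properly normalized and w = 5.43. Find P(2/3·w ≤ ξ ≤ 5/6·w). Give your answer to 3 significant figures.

P ≈ 0.0978

P = ∫_{2/3·w}^{5/6·w} |ψ(ξ)|² dξ.
With A² fixed by ∫|ψ|² = 1, i.e. A² = (w/2)^(−1), substitute and integrate.
In terms of u = ξ/w (A² and the length scale cancel between numerator and denominator), P = [∫_{2/3}^{5/6} sin(4·π·u)^2 du] / [∫_{0}^{1} sin(4·π·u)^2 du].
Using ∫ sin(4·π·u)^2 du = u/2 - sin(4·π·u)·cos(4·π·u)/(8·π), the numerator is -√(3)/(16·π) + 1/12 and the denominator is 1/2.
The result is P = (-√(3)/8 + π/6)/π.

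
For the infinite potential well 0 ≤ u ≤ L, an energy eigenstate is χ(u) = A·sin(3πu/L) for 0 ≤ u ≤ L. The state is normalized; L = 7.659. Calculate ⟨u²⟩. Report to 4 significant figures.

By definition ⟨u²⟩ = ∫ u^2 |χ(u)|² du.
Using sin²θ = (1 − cos 2θ)/2, evaluating both integrals, ⟨u²⟩ = -L^2/(18·π^2) + L^2/3.
With L = 7.659, ⟨u^2⟩ = 19.223.

⟨u^2⟩ ≈ 19.22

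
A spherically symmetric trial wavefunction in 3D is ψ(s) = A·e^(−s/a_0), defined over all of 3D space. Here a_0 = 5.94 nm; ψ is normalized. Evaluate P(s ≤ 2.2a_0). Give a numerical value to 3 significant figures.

P = ∫ |ψ|² 4πs² ds over s ≤ 2.2a_0.
Normalization gives A² = 1/(π·a_0^3).
In terms of u = s/a_0 (A², 4π and the length scale all cancel between numerator and denominator), P = [∫_{0}^{2.2} u^2·e^(-2·u) du] / [∫_{0}^{∞} u^2·e^(-2·u) du].
An antiderivative of u^2·e^(-2·u) is -(2·u^2 + 2·u + 1)·e^(-2·u)/4; evaluating from 0 to 2.2 gives 1/4 - 377·e^(-22/5)/100, while the full integral is 1/4.
Taking the ratio yields P = 0.8149.

P ≈ 0.815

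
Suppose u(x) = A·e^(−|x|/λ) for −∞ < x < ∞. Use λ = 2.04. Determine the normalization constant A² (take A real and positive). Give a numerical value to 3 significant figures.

A^2 ≈ 0.490

We need A² ∫|f|² dx = 1, taking the integral from −∞ to ∞.
Using ∫₀^∞ xⁿ e^(−αx) dx = n!/αⁿ⁺¹, carrying out the integral gives A² · λ.
Plugging in λ = 2.04 yields A = 0.7001.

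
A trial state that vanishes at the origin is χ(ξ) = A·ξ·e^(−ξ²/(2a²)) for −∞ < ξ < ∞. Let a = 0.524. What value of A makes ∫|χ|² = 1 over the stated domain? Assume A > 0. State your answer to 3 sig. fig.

A ≈ 2.80

Normalization requires ∫|χ|² dξ = 1, integrated from −∞ to ∞.
Differentiating ∫e^(−αξ²) dξ = √(π/α) under α to get the higher moments, with χ = A·ξ·e^(−ξ²/(2a²)), the integral evaluates to A²·[√(π)·a^3/2].
So A² = (√(π)·a^3/2)^(−1).
Substituting a = 0.524 gives A² = 7.843, so A = 2.800.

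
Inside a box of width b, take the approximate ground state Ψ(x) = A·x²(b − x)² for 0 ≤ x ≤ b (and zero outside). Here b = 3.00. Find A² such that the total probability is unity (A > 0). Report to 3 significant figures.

We need A² ∫|f|² dx = 1, taking the integral from 0 to b.
Expanding the polynomial and integrating term by term, ∫|Ψ|² dx = A²·(b^9/630).
Hence A² = 1/[b^9/630].
With b = 3.00: A² = 0.03201 and A = 0.1789.

A^2 ≈ 0.0320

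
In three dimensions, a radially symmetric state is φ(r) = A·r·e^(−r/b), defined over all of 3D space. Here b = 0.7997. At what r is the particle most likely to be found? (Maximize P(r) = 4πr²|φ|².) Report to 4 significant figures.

r ≈ 1.599

Set d/dr [P(r) = 4πr²|φ|²] = 0 and solve for r > 0.
Solving yields r = 2·b.
With b = 0.7997, the most probable radial distance is 1.5994.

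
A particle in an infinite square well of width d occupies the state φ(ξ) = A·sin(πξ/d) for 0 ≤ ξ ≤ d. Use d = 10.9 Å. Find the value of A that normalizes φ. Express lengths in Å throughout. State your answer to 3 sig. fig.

A ≈ 0.428 Å^(-1/2)

Normalization requires ∫|φ|² dξ = 1, integrated from 0 to d.
With ∫₀^d sin²(nπξ/d) dξ = d/2, ∫|φ|² dξ = A²·(d/2).
Hence A² = 1/[d/2].
Plugging in d = 10.9 yields A = 0.4284.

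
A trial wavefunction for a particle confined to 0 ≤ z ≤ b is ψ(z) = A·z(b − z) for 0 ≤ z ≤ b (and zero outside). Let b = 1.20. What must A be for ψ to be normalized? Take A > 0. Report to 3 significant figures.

Normalization requires ∫|ψ|² dz = 1, integrated from 0 to b.
Expanding the polynomial and integrating term by term, the integral (without the A² prefactor) comes out to b^5/30.
With b = 1.20: A² = 12.06 and A = 3.472.

A ≈ 3.47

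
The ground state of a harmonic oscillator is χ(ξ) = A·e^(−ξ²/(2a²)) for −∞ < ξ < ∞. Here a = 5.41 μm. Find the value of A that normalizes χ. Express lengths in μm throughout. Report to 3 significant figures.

A ≈ 0.323 μm^(-1/2)

We need A² ∫|f|² dξ = 1, taking the integral from −∞ to ∞.
With ∫_{−∞}^{∞} ξ^(2m) e^(−αξ²) dξ = (2m−1)!!·√π / (2^m α^(m+1/2)), with χ = A·e^(−ξ²/(2a²)), the integral evaluates to A²·[√(π)·a].
Setting this equal to 1 gives A² = 1/(√(π)·a).
Substituting a = 5.41 gives A² = 0.1043, so A = 0.3229.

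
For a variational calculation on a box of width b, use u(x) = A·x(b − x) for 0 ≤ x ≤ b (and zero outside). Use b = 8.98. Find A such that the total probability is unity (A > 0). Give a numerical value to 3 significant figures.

A ≈ 0.0227

We need A² ∫|f|² dx = 1, taking the integral from 0 to b.
Expanding the polynomial and integrating term by term, the integral (without the A² prefactor) comes out to b^5/30.
Plugging in b = 8.98 yields A = 0.02267.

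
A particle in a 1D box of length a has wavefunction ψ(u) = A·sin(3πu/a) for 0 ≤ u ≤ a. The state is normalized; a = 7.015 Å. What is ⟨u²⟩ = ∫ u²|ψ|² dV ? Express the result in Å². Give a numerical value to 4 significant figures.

⟨u²⟩ = ∫ u^2 |ψ|² du over the full domain.
The ratio of the moment integral to the normalization integral gives ⟨u²⟩ = -a^2/(18·π^2) + a^2/3.
With a = 7.015, ⟨u^2⟩ = 16.126.

⟨u^2⟩ ≈ 16.13 Å^2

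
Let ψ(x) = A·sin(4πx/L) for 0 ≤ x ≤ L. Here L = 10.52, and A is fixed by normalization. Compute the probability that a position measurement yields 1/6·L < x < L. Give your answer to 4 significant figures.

P ≈ 0.7989

P = ∫_{1/6·L}^{L} |ψ(x)|² dx.
With A² fixed by ∫|ψ|² = 1, i.e. A² = (L/2)^(−1), substitute and integrate.
In terms of u = x/L (A² and the length scale cancel between numerator and denominator), P = [∫_{1/6}^{1} sin(4·π·u)^2 du] / [∫_{0}^{1} sin(4·π·u)^2 du].
With ∫ sin(4·π·u)^2 du = u/2 - sin(4·π·u)·cos(4·π·u)/(8·π) + C, the region integral is -√(3)/(32·π) + 5/12 and the full one is 1/2.
Evaluating gives P = -√(3)/(16·π) + 5/6.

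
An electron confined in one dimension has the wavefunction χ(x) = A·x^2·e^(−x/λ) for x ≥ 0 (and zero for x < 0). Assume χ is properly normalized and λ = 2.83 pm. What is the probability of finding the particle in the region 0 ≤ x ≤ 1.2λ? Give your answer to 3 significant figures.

P = ∫_{0}^{1.2λ} |χ(x)|² dx.
With A² fixed by ∫|χ|² = 1, i.e. A² = (3·λ^5/4)^(−1), substitute and integrate.
Substituting u = x/λ, A² and the length scale cancel in the ratio: P = ∫_{0}^{1.2} u^4·e^(-2·u) du / ∫_{0}^{∞} u^4·e^(-2·u) du.
Using ∫ u^4·e^(-2·u) du = -(u^4/2 + u^3 + 3·u^2/2 + 3·u/2 + 3/4)·e^(-2·u), the numerator is ≈ 0.071901 and the denominator is 3/4.
Taking the ratio, P = 0.09587.

P ≈ 0.0959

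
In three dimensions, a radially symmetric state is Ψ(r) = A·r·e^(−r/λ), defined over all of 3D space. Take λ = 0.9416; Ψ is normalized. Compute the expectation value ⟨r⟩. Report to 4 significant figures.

⟨r⟩ ≈ 2.354

⟨r⟩ = ∫ r |Ψ|² 4πr² dr over the full domain.
With ∫₀^∞ r^5 e^(−αr) dr = 5!/α^6, evaluating both integrals, ⟨r⟩ = 5·λ/2.
Putting λ = 0.9416 gives 2.3540.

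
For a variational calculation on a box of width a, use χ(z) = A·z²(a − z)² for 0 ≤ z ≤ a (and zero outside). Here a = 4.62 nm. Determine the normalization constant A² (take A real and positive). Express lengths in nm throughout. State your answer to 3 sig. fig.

A^2 ≈ 0.000657 nm^(-9)

The normalization condition is ∫|χ|² dz = 1 from 0 to a.
The integral (without the A² prefactor) comes out to a^9/630.
Hence A² = 1/[a^9/630].
Plugging in a = 4.62 yields A = 0.02563.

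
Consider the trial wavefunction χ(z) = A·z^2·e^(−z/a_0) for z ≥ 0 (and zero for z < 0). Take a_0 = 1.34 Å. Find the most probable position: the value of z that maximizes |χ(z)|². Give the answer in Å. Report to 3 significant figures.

z ≈ 2.68 Å

The maximum of |χ(z)|² occurs where its derivative vanishes.
This gives z = 2·a_0.
With a_0 = 1.34, the most probable position is 2.680 Å.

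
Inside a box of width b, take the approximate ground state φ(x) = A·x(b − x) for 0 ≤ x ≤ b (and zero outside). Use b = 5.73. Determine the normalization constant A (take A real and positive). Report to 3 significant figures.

We need A² ∫|f|² dx = 1, taking the integral from 0 to b.
The integral (without the A² prefactor) comes out to b^5/30.
Substituting b = 5.73 gives A² = 0.004857, so A = 0.06969.

A ≈ 0.0697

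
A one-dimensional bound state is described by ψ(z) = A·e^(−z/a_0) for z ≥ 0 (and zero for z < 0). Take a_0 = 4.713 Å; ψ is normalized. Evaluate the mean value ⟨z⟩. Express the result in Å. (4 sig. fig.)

⟨z⟩ = ∫ z |ψ|² dz over the full domain.
Using ∫₀^∞ zⁿ e^(−αz) dz = n!/αⁿ⁺¹, evaluating both integrals, ⟨z⟩ = a_0/2.
Putting a_0 = 4.713 gives 2.3565.

⟨z⟩ ≈ 2.357 Å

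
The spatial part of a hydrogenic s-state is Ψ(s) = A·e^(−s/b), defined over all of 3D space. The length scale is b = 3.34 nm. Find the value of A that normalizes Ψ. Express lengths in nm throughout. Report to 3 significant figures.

Normalization requires ∫|Ψ|² 4πs² ds = 1, integrated from 0 to ∞.
(Spherical symmetry: dV = 4πs² ds.)
Using ∫₀^∞ sⁿ e^(−αs) ds = n!/αⁿ⁺¹, ∫|Ψ|² 4πs² ds = A²·(π·b^3).
Substituting b = 3.34 gives A² = 0.008543, so A = 0.09243.

A ≈ 0.0924 nm^(-3/2)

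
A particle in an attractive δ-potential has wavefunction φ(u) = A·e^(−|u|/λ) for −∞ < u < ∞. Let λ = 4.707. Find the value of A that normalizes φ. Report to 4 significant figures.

Require ∫ |φ|² du = 1 over the whole domain.
Using ∫₀^∞ uⁿ e^(−αu) du = n!/αⁿ⁺¹, ∫|φ|² du = A²·(λ).
Plugging in λ = 4.707 yields A = 0.46092.

A ≈ 0.4609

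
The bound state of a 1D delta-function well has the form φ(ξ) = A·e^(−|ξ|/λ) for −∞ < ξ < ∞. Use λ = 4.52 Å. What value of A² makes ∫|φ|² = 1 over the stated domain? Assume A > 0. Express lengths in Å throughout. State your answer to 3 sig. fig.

A^2 ≈ 0.221 Å^(-1)

The normalization condition is ∫|φ|² dξ = 1 from −∞ to ∞.
Recall ∫₀^∞ ξ^m e^(−ξ/β) dξ = m!·β^(m+1), carrying out the integral gives A² · λ.
Setting this equal to 1 gives A² = 1/(λ).
Substituting λ = 4.52 gives A² = 0.2212, so A = 0.4704.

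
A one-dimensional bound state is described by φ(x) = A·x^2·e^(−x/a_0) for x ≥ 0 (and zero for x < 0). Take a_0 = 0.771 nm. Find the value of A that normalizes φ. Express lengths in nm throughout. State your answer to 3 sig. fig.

Require ∫ |φ|² dx = 1 over the whole domain.
With ∫₀^∞ x^4 e^(−αx) dx = 4!/α^5, the integral (without the A² prefactor) comes out to 3·a_0^5/4.
Substituting a_0 = 0.771 gives A² = 4.894, so A = 2.212.

A ≈ 2.21 nm^(-5/2)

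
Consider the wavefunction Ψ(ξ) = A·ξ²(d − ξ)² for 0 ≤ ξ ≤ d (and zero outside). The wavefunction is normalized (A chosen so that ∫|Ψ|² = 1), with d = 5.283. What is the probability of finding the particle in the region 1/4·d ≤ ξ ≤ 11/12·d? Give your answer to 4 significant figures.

P = ∫_{1/4·d}^{11/12·d} |Ψ(ξ)|² dξ.
The normalization integral ∫|Ψ|²dξ over the whole domain equals d^9/630·A², and A² cancels in the ratio.
Let u = ξ/d; then A² and the length scale cancel, so P = ∫_{1/4}^{11/12} u^4·(1 - u)^4 du ÷ ∫_{0}^{1} u^4·(1 - u)^4 du.
Using ∫ u^4·(1 - u)^4 du = u^5·(70·u^4 - 315·u^3 + 540·u^2 - 420·u + 126)/630, the numerator is ≈ 0.00150904 and the denominator is 1/630.
Taking the ratio, P = 0.95069.

P ≈ 0.9507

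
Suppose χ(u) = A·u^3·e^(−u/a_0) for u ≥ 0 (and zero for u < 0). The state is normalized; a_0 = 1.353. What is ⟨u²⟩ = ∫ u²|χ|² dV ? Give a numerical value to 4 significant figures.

By definition ⟨u²⟩ = ∫ u^2 |χ(u)|² du.
With ∫₀^∞ u^8 e^(−αu) du = 8!/α^9, since the A² factors cancel between numerator and denominator, ⟨u²⟩ = 14·a_0^2.
With a_0 = 1.353, ⟨u^2⟩ = 25.629.

⟨u^2⟩ ≈ 25.63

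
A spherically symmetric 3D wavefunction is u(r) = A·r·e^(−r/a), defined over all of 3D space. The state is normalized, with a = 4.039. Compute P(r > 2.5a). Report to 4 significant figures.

With dV = 4πr²dr, the probability is ∫|u|² dV over r > 2.5a.
A² is fixed by ∫₀^∞ 4πr²|u|² dr = 1, i.e. A² = (3·π·a^5)^(−1).
Let t = r/a; then A², 4π and the length scale all cancel, so P = ∫_{2.5}^{∞} t^4·e^(-2·t) dt ÷ ∫_{0}^{∞} t^4·e^(-2·t) dt.
With ∫ t^4·e^(-2·t) dt = -(t^4/2 + t^3 + 3·t^2/2 + 3·t/2 + 3/4)·e^(-2·t) + C, the region integral is 1569·e^(-5)/32 and the full one is 3/4.
Taking the ratio yields P = 0.44049.

P ≈ 0.4405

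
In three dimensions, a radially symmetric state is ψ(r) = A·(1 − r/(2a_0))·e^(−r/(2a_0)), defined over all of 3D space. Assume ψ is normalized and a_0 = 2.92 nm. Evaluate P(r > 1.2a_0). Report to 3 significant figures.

P = ∫ |ψ|² 4πr² dr over r > 1.2a_0.
The full normalization integral is A²·[8·π·a_0^3] = 1, fixing A².
Substituting u = r/a_0, A², 4π and the length scale all cancel in the ratio: P = ∫_{1.2}^{∞} u^2·(1 - u/2)^2·e^(-u) du / ∫_{0}^{∞} u^2·(1 - u/2)^2·e^(-u) du.
With ∫ u^2·(1 - u/2)^2·e^(-u) du = -(u^4/4 + u^2 + 2·u + 2)·e^(-u) + C, the region integral is 3974·e^(-6/5)/625 and the full one is 2.
The region integral divided by the full integral gives P = 0.9576.

P ≈ 0.958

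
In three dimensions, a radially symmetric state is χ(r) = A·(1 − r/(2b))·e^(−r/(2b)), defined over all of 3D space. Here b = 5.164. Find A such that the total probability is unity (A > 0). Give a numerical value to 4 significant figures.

Normalization requires ∫|χ|² 4πr² dr = 1, integrated from 0 to ∞.
The integral (without the A² prefactor) comes out to 8·π·b^3.
Hence A² = 1/[8·π·b^3].
Substituting b = 5.164 gives A² = 0.00028894, so A = 0.016998.

A ≈ 0.01700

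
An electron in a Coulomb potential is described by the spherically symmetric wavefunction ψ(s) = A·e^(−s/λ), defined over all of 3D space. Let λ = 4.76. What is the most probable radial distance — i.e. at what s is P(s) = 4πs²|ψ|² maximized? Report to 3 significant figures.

Differentiate P(s) = 4πs²|ψ|² with respect to s and set to zero.
This gives s = λ.
With λ = 4.76, the most probable radial distance is 4.760.

s ≈ 4.76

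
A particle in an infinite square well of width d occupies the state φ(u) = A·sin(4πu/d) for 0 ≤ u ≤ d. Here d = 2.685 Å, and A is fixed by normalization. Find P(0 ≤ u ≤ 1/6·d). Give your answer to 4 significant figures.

P ≈ 0.2011

The probability is P = ∫ |φ|² du over [0, 1/6·d].
With A² fixed by ∫|φ|² = 1, i.e. A² = (d/2)^(−1), substitute and integrate.
Substituting t = u/d, A² and the length scale cancel in the ratio: P = ∫_{0}^{1/6} sin(4·π·t)^2 dt / ∫_{0}^{1} sin(4·π·t)^2 dt.
An antiderivative of sin(4·π·t)^2 is t/2 - sin(4·π·t)·cos(4·π·t)/(8·π); evaluating from 0 to 1/6 gives √(3)/(32·π) + 1/12, while the full integral is 1/2.
Evaluating gives P = (√(3)/16 + π/6)/π.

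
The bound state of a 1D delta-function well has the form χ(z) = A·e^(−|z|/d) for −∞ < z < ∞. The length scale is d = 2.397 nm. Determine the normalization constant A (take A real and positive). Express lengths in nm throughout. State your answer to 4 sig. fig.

We need A² ∫|f|² dz = 1, taking the integral from −∞ to ∞.
Using ∫₀^∞ zⁿ e^(−αz) dz = n!/αⁿ⁺¹, with χ = A·e^(−|z|/d), the integral evaluates to A²·[d].
Hence A² = 1/[d].
With d = 2.397: A² = 0.41719 and A = 0.64590.

A ≈ 0.6459 nm^(-1/2)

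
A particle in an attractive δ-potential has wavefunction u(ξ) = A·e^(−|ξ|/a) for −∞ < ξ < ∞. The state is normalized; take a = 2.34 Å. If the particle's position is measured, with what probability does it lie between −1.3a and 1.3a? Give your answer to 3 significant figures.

|u|² is the probability density, so P = ∫_{−1.3a}^{1.3a} |u|² dξ.
The normalization integral ∫|u|²dξ over the whole domain equals a·A², and A² cancels in the ratio.
Both integrals are even about ξ = 0, so only the ξ ≥ 0 halves are needed (the factors of 2 cancel). In terms of t = ξ/a (A² and the length scale cancel between numerator and denominator), P = [∫_{0}^{1.3} e^(-2·t) dt] / [∫_{0}^{∞} e^(-2·t) dt].
An antiderivative of e^(-2·t) is -e^(-2·t)/2; evaluating from 0 to 1.3 gives 1/2 - e^(-13/5)/2, while the full integral is 1/2.
Taking the ratio, P = 0.9257.

P ≈ 0.926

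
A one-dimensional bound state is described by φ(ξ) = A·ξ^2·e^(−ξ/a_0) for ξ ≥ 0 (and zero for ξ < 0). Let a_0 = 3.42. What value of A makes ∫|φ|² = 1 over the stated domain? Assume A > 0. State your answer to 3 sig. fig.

A ≈ 0.0534

The normalization condition is ∫|φ|² dξ = 1 from 0 to ∞.
Using ∫₀^∞ ξⁿ e^(−αξ) dξ = n!/αⁿ⁺¹, the integral (without the A² prefactor) comes out to 3·a_0^5/4.
So A² = (3·a_0^5/4)^(−1).
Plugging in a_0 = 3.42 yields A = 0.05338.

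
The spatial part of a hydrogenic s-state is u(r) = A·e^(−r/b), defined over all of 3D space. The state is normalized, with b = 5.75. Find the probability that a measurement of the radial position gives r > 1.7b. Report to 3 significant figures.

P ≈ 0.340

P = ∫ |u|² 4πr² dr over r > 1.7b.
Normalization gives A² = 1/(π·b^3).
Let t = r/b; then A², 4π and the length scale all cancel, so P = ∫_{1.7}^{∞} t^2·e^(-2·t) dt ÷ ∫_{0}^{∞} t^2·e^(-2·t) dt.
With ∫ t^2·e^(-2·t) dt = -(2·t^2 + 2·t + 1)·e^(-2·t)/4 + C, the region integral is 509·e^(-17/5)/200 and the full one is 1/4.
Taking the ratio yields P = 0.3397.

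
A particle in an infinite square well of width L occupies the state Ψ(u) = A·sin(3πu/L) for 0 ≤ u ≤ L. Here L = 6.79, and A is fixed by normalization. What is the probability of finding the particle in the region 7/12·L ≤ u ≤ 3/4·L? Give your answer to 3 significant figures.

P ≈ 0.0606

P = ∫_{7/12·L}^{3/4·L} |Ψ(u)|² du.
The normalization integral ∫|Ψ|²du over the whole domain equals L/2·A², and A² cancels in the ratio.
Let t = u/L; then A² and the length scale cancel, so P = ∫_{7/12}^{3/4} sin(3·π·t)^2 dt ÷ ∫_{0}^{1} sin(3·π·t)^2 dt.
With ∫ sin(3·π·t)^2 dt = t/2 - sin(6·π·t)/(12·π) + C, the region integral is 1/12 - 1/(6·π) and the full one is 1/2.
Taking the ratio, P = (-2 + π)/(6·π).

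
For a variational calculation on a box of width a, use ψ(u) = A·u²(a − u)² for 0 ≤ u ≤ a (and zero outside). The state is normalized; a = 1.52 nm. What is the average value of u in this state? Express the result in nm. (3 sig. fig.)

⟨u⟩ ≈ 0.760 nm

The expectation value is the |ψ|²-weighted average of u: ∫ u|ψ|² du.
Expanding the polynomial and integrating term by term, evaluating both integrals, ⟨u⟩ = a/2.
With a = 1.52, ⟨u⟩ = 0.7600.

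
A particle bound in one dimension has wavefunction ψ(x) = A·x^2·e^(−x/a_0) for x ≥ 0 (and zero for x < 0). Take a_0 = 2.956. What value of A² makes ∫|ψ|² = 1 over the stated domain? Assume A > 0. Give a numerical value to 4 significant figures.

We need A² ∫|f|² dx = 1, taking the integral from 0 to ∞.
∫|ψ|² dx = A²·(3·a_0^5/4).
Hence A² = 1/[3·a_0^5/4].
Plugging in a_0 = 2.956 yields A = 0.076861.

A^2 ≈ 0.005908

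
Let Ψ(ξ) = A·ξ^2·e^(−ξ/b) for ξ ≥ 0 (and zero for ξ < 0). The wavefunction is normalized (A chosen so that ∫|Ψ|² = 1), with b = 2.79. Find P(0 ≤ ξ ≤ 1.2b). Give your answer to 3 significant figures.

P ≈ 0.0959

The probability is P = ∫ |Ψ|² dξ over [0, 1.2b].
Since A² = 1/(3·b^5/4), this is the region integral divided by the full normalization integral.
In terms of u = ξ/b (A² and the length scale cancel between numerator and denominator), P = [∫_{0}^{1.2} u^4·e^(-2·u) du] / [∫_{0}^{∞} u^4·e^(-2·u) du].
Using ∫ u^4·e^(-2·u) du = -(u^4/2 + u^3 + 3·u^2/2 + 3·u/2 + 3/4)·e^(-2·u), the numerator is ≈ 0.071901 and the denominator is 3/4.
The result is P = 0.09587.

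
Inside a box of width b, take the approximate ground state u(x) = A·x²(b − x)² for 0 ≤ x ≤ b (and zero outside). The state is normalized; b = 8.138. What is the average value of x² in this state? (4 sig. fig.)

By definition ⟨x²⟩ = ∫ x^2 |u(x)|² dx.
Expanding the polynomial and integrating term by term, since the A² factors cancel between numerator and denominator, ⟨x²⟩ = 3·b^2/11.
With b = 8.138, ⟨x^2⟩ = 18.062.

⟨x^2⟩ ≈ 18.06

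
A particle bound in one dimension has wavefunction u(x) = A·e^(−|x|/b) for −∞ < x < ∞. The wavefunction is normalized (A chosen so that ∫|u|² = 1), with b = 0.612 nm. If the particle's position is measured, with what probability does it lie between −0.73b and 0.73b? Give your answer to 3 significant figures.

P = ∫_{−0.73b}^{0.73b} |u(x)|² dx.
With A² fixed by ∫|u|² = 1, i.e. A² = (b)^(−1), substitute and integrate.
Both integrals are even about x = 0, so only the x ≥ 0 halves are needed (the factors of 2 cancel). Substituting t = x/b, A² and the length scale cancel in the ratio: P = ∫_{0}^{0.73} e^(-2·t) dt / ∫_{0}^{∞} e^(-2·t) dt.
Using ∫ e^(-2·t) dt = -e^(-2·t)/2, the numerator is 1/2 - e^(-73/50)/2 and the denominator is 1/2.
The result is P = 0.7678.

P ≈ 0.768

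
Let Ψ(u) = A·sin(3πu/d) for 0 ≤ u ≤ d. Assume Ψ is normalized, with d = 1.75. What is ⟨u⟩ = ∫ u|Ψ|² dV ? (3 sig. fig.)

⟨u⟩ ≈ 0.875

The expectation value is the |Ψ|²-weighted average of u: ∫ u|Ψ|² du.
With ∫₀^d sin²(nπu/d) du = d/2, the ratio of the moment integral to the normalization integral gives ⟨u⟩ = d/2.
With d = 1.75, ⟨u⟩ = 0.8750.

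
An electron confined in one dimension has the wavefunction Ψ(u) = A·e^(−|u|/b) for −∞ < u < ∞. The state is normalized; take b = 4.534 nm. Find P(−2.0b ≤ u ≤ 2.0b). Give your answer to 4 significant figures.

|Ψ|² is the probability density, so P = ∫_{−2.0b}^{2.0b} |Ψ|² du.
Since A² = 1/(b), this is the region integral divided by the full normalization integral.
By symmetry take twice the u ≥ 0 contribution in numerator and denominator; the 2's cancel. Substituting t = u/b, A² and the length scale cancel in the ratio: P = ∫_{0}^{2.0} e^(-2·t) dt / ∫_{0}^{∞} e^(-2·t) dt.
Using ∫ e^(-2·t) dt = -e^(-2·t)/2, the numerator is 1/2 - e^(-4)/2 and the denominator is 1/2.
Taking the ratio, P = 0.98168.

P ≈ 0.9817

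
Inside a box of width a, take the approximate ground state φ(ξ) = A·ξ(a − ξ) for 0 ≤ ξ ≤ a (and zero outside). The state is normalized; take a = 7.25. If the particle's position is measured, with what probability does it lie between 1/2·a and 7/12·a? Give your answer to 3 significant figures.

P = ∫_{1/2·a}^{7/12·a} |φ(ξ)|² dξ.
With A² fixed by ∫|φ|² = 1, i.e. A² = (a^5/30)^(−1), substitute and integrate.
Substituting u = ξ/a, A² and the length scale cancel in the ratio: P = ∫_{1/2}^{7/12} u^2·(1 - u)^2 du / ∫_{0}^{1} u^2·(1 - u)^2 du.
With ∫ u^2·(1 - u)^2 du = u^3·(6·u^2 - 15·u + 10)/30 + C, the region integral is ≈ 0.0051127 and the full one is 1/30.
Evaluating gives P = 0.1534.

P ≈ 0.153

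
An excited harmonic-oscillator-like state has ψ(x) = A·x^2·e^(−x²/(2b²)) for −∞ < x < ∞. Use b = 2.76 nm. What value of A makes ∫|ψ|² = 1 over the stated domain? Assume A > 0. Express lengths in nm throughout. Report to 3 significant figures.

A ≈ 0.0685 nm^(-5/2)

Normalization requires ∫|ψ|² dx = 1, integrated from −∞ to ∞.
With ψ = A·x^2·e^(−x²/(2b²)), the integral evaluates to A²·[3·√(π)·b^5/4].
So A² = (3·√(π)·b^5/4)^(−1).
Substituting b = 2.76 gives A² = 0.004697, so A = 0.06853.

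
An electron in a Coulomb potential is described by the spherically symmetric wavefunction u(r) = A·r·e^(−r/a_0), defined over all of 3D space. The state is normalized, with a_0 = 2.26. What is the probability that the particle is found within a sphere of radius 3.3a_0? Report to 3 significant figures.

With dV = 4πr²dr, the probability is ∫|u|² dV over r ≤ 3.3a_0.
The full normalization integral is A²·[3·π·a_0^5] = 1, fixing A².
In terms of t = r/a_0 (A², 4π and the length scale all cancel between numerator and denominator), P = [∫_{0}^{3.3} t^4·e^(-2·t) dt] / [∫_{0}^{∞} t^4·e^(-2·t) dt].
With ∫ t^4·e^(-2·t) dt = -(t^4/2 + t^3 + 3·t^2/2 + 3·t/2 + 3/4)·e^(-2·t) + C, the region integral is ≈ 0.59047 and the full one is 3/4.
The region integral divided by the full integral gives P = 0.7873.

P ≈ 0.787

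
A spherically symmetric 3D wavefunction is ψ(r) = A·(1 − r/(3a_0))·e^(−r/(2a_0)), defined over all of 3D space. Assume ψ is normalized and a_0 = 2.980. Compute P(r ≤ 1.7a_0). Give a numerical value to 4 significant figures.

P ≈ 0.2877

With dV = 4πr²dr, the probability is ∫|ψ|² dV over r ≤ 1.7a_0.
The full normalization integral is A²·[8·π·a_0^3/3] = 1, fixing A².
Let u = r/a_0; then A², 4π and the length scale all cancel, so P = ∫_{0}^{1.7} u^2·(1 - u/3)^2·e^(-u) du ÷ ∫_{0}^{∞} u^2·(1 - u/3)^2·e^(-u) du.
Using ∫ u^2·(1 - u/3)^2·e^(-u) du = (-u^4 + 2·u^3 - 3·u^2 - 6·u - 6)·e^(-u)/9, the numerator is ≈ 0.191769 and the denominator is 2/3.
The region integral divided by the full integral gives P = 0.28765.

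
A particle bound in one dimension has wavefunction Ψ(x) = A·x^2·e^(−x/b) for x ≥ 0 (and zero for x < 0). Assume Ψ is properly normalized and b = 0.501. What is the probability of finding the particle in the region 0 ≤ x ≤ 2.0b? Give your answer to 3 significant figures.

P ≈ 0.371

|Ψ|² is the probability density, so P = ∫_{0}^{2.0b} |Ψ|² dx.
With A² fixed by ∫|Ψ|² = 1, i.e. A² = (3·b^5/4)^(−1), substitute and integrate.
In terms of u = x/b (A² and the length scale cancel between numerator and denominator), P = [∫_{0}^{2.0} u^4·e^(-2·u) du] / [∫_{0}^{∞} u^4·e^(-2·u) du].
Using ∫ u^4·e^(-2·u) du = -(u^4/2 + u^3 + 3·u^2/2 + 3·u/2 + 3/4)·e^(-2·u), the numerator is 3/4 - 103·e^(-4)/4 and the denominator is 3/4.
This works out to P = 0.3712.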